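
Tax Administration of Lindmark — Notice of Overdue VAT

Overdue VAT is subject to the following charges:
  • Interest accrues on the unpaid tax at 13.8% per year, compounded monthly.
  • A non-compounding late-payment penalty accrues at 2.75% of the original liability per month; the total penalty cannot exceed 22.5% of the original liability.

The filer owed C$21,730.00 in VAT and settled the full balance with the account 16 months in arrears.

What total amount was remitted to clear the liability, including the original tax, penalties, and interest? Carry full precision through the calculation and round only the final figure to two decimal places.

C$30,981.64

Penalty (uncapped): 16 × 2.75% × C$21,730.00 = C$9,561.20; cap = 22.5% × C$21,730.00 = C$4,889.25 → penalty = C$4,889.25
Interest (13.8%/yr ÷ 12 = 1.15%/month): C$21,730.00 × ((1 + 0.0115)^16 − 1) = C$4,362.3935…
Total = C$21,730.00 + C$4,889.2500 + C$4,362.3935… = C$30,981.64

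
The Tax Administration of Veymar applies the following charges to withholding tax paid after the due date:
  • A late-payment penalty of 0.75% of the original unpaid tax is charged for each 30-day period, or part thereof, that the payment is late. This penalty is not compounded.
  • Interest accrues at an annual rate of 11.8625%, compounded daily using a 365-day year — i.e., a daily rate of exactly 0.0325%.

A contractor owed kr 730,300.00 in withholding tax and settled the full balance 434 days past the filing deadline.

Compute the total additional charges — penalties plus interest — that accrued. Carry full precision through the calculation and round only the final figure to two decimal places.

Penalty periods: ⌈434/30⌉ = 15; penalty = 15 × 0.75% × kr 730,300.00 = kr 82,158.75
Interest: kr 730,300.00 × ((1 + 0.000325)^434 − 1) = kr 730,300.00 × 0.15145583… = kr 110,608.1956…
Penalties + interest = kr 82,158.7500 + kr 110,608.1956… = kr 192,766.95

kr 192,766.95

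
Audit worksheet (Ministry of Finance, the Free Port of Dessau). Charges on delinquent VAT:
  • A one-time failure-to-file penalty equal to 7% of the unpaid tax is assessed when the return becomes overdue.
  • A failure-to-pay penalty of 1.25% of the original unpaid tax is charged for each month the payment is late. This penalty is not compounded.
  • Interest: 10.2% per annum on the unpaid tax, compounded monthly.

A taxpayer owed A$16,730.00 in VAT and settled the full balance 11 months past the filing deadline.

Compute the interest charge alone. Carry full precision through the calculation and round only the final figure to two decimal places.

A$1,632.46

Interest (10.2%/yr ÷ 12 = 0.85%/month): A$16,730.00 × ((1 + 0.0085)^11 − 1) = A$1,632.4603…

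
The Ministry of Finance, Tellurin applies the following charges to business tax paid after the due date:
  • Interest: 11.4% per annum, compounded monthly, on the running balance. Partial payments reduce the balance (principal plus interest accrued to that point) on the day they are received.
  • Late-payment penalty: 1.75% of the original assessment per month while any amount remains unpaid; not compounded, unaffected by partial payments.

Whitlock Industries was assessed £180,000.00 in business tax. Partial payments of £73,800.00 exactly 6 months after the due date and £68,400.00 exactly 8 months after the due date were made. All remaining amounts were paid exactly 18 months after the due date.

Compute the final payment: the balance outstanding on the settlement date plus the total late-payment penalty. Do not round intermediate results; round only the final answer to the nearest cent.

Monthly rate = 11.4% ÷ 12 = 0.95%
Balance at month 6: £180,000.0000 × (1 + 0.0095)^6 = £190,506.7836…
After £73,800.00 payment: £190,506.7836… − £73,800.00 = £116,706.7836…
Balance at month 8: £116,706.7836… × (1 + 0.0095)^2 = £118,934.7453…
After £68,400.00 payment: £118,934.7453… − £68,400.00 = £50,534.7453…
Balance at month 18: £50,534.7453… × (1 + 0.0095)^10 = £55,546.0670…
Penalty: 18 × 1.75% × £180,000.00 = £56,700.00
Final settlement = outstanding balance + penalty = £55,546.0670… + £56,700.00 = £112,246.07

£112,246.07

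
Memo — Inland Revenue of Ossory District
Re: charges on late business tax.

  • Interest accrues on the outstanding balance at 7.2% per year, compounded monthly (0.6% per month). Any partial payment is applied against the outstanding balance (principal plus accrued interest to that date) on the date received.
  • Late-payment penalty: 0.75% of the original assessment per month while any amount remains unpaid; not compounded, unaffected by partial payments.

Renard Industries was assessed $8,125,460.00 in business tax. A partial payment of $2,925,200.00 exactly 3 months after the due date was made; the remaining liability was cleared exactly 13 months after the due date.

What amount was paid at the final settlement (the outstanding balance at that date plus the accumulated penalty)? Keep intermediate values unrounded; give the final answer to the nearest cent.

Balance at month 3: $8,125,460.0000 × (1 + 0.006)^3 = $8,272,597.5848…
After $2,925,200.00 payment: $8,272,597.5848… − $2,925,200.00 = $5,347,397.5848…
Balance at month 13: $5,347,397.5848… × (1 + 0.006)^10 = $5,677,044.2944…
Penalty: 13 × 0.75% × $8,125,460.00 = $792,232.35
Final settlement = outstanding balance + penalty = $5,677,044.2944… + $792,232.35 = $6,469,276.64

$6,469,276.64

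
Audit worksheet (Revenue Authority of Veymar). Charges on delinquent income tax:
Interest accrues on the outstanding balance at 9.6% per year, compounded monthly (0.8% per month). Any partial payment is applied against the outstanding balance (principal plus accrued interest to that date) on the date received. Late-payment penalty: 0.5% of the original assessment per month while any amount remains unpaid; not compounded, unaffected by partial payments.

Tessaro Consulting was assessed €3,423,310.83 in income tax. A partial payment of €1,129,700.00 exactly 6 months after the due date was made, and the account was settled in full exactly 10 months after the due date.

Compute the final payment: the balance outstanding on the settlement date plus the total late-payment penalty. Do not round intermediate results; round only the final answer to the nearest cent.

Balance at month 6: €3,423,310.8300 × (1 + 0.008)^6 = €3,590,951.3939…
After €1,129,700.00 payment: €3,590,951.3939… − €1,129,700.00 = €2,461,251.3939…
Balance at month 10: €2,461,251.3939… × (1 + 0.008)^4 = €2,540,961.6098…
Penalty: 10 × 0.5% × €3,423,310.83 = €171,165.54…
Final settlement = outstanding balance + penalty = €2,540,961.6098… + €171,165.54… = €2,712,127.15

€2,712,127.15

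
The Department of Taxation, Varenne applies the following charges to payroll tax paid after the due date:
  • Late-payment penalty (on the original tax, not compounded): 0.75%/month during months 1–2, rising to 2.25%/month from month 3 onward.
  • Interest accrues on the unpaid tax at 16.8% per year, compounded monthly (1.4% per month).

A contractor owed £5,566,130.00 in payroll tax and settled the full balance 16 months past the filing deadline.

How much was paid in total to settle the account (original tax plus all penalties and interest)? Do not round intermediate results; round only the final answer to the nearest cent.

£8,789,637.12

Penalty, months 1–2: 2 × 0.75% × £5,566,130.00 = £83,491.95
Penalty, months 3–16: 14 × 2.25% × £5,566,130.00 = £1,753,330.95
Interest: £5,566,130.00 × ((1 + 0.014)^16 − 1) = £5,566,130.00 × 0.2491290… = £1,386,684.2219…
Total = £5,566,130.00 + £1,836,822.9000 + £1,386,684.2219… = £8,789,637.12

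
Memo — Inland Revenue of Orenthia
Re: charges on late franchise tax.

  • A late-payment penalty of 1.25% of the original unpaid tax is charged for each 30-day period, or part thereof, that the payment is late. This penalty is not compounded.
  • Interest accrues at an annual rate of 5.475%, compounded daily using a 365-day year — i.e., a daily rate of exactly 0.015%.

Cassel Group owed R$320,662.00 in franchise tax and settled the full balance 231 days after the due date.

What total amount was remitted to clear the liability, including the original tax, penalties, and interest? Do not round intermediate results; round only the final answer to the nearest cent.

R$364,033.02

Penalty periods: ⌈231/30⌉ = 8; penalty = 8 × 1.25% × R$320,662.00 = R$32,066.20
Interest: R$320,662.00 × ((1 + 0.00015)^231 − 1) = R$320,662.00 × 0.03525462… = R$11,304.8154…
Total = R$320,662.00 + R$32,066.2000 + R$11,304.8154… = R$364,033.02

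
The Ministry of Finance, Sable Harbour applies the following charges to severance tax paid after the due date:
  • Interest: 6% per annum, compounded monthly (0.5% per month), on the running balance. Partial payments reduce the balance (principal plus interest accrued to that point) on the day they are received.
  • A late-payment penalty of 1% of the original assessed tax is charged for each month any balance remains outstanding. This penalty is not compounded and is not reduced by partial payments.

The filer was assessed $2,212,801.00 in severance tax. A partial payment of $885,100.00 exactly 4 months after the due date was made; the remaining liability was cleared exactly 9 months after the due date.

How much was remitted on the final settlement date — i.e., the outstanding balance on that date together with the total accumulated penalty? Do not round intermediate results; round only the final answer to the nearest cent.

$1,606,094.18

Balance at month 4: $2,212,801.0000 × (1 + 0.005)^4 = $2,257,390.0479…
After $885,100.00 payment: $2,257,390.0479… − $885,100.00 = $1,372,290.0479…
Balance at month 9: $1,372,290.0479… × (1 + 0.005)^5 = $1,406,942.0913…
Penalty: 9 × 1% × $2,212,801.00 = $199,152.09
Final settlement = outstanding balance + penalty = $1,406,942.0913… + $199,152.09 = $1,606,094.18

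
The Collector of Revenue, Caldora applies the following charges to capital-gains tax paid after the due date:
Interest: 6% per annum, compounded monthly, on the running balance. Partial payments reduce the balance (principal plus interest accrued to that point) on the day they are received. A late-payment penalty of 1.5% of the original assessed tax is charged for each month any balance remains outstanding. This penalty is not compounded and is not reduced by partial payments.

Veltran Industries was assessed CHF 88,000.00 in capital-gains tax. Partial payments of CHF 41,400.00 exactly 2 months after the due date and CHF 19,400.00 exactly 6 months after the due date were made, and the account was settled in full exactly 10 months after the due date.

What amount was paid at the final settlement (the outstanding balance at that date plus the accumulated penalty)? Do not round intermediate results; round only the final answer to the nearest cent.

CHF 42,824.14

Monthly rate = 6% ÷ 12 = 0.5%
Balance at month 2: CHF 88,000.0000 × (1 + 0.005)^2 = CHF 88,882.2000
After CHF 41,400.00 payment: CHF 88,882.2000 − CHF 41,400.00 = CHF 47,482.2000
Balance at month 6: CHF 47,482.2000 × (1 + 0.005)^4 = CHF 48,438.9901…
After CHF 19,400.00 payment: CHF 48,438.9901… − CHF 19,400.00 = CHF 29,038.9901…
Balance at month 10: CHF 29,038.9901… × (1 + 0.005)^4 = CHF 29,624.1403…
Penalty: 10 × 1.5% × CHF 88,000.00 = CHF 13,200.00
Final settlement = outstanding balance + penalty = CHF 29,624.1403… + CHF 13,200.00 = CHF 42,824.14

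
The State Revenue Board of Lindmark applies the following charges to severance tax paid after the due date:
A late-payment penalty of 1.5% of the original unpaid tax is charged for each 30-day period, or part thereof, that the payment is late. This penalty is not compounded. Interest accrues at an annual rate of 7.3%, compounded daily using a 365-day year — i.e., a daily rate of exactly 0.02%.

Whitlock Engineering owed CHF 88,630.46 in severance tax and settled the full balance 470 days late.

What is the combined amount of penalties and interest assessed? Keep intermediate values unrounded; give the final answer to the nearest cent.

CHF 30,005.79

Penalty periods: ⌈470/30⌉ = 16; penalty = 16 × 1.5% × CHF 88,630.46 = CHF 21,271.31…
Interest: CHF 88,630.46 × ((1 + 0.0002)^470 − 1) = CHF 88,630.46 × 0.09854942… = CHF 8,734.4805…
Penalties + interest = CHF 21,271.3104 + CHF 8,734.4805… = CHF 30,005.79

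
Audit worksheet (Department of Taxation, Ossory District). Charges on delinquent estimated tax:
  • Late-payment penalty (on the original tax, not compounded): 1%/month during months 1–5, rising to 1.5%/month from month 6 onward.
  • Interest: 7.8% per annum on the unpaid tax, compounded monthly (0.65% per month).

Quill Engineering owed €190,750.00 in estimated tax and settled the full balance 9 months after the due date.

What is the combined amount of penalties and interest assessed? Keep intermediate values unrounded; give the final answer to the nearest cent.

Penalty, months 1–5: 5 × 1% × €190,750.00 = €9,537.50
Penalty, months 6–9: 4 × 1.5% × €190,750.00 = €11,445.00
Interest: €190,750.00 × ((1 + 0.0065)^9 − 1) = €190,750.00 × 0.0600443… = €11,453.4492…
Penalties + interest = €20,982.5000 + €11,453.4492… = €32,435.95

€32,435.95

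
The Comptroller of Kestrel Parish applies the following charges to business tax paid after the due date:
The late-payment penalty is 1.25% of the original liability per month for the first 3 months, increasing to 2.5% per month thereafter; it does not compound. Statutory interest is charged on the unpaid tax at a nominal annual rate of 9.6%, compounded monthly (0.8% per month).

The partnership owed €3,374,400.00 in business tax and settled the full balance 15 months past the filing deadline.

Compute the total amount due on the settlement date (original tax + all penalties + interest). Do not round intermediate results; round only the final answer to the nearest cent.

Penalty, months 1–3: 3 × 1.25% × €3,374,400.00 = €126,540.00
Penalty, months 4–15: 12 × 2.5% × €3,374,400.00 = €1,012,320.00
Interest: €3,374,400.00 × ((1 + 0.008)^15 − 1) = €3,374,400.00 × 0.1269587… = €428,409.2712…
Total = €3,374,400.00 + €1,138,860.0000 + €428,409.2712… = €4,941,669.27

€4,941,669.27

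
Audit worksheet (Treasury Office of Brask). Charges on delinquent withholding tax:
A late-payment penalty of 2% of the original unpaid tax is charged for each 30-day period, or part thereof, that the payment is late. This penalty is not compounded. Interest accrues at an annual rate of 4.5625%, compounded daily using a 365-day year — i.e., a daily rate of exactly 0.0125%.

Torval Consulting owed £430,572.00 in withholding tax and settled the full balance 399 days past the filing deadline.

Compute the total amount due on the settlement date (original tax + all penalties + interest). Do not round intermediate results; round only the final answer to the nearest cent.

£573,150.07

Penalty periods: ⌈399/30⌉ = 14; penalty = 14 × 2% × £430,572.00 = £120,560.16
Interest: £430,572.00 × ((1 + 0.000125)^399 − 1) = £430,572.00 × 0.05113642… = £22,017.9104…
Total = £430,572.00 + £120,560.1600 + £22,017.9104… = £573,150.07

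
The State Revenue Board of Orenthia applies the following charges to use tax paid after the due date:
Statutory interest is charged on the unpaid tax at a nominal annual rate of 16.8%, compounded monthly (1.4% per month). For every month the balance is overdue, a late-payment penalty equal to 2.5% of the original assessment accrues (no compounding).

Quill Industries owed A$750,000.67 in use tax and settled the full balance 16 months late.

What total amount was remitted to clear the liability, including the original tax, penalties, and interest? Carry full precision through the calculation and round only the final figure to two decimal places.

A$1,236,847.83

Late-payment penalty = 2.5% × A$750,000.67 × 16 mo = A$300,000.27…
Interest: A$750,000.67 × ((1 + 0.014)^16 − 1) = A$750,000.67 × 0.2491290… = A$186,846.8928…
Total = A$750,000.67 + A$300,000.2680 + A$186,846.8928… = A$1,236,847.83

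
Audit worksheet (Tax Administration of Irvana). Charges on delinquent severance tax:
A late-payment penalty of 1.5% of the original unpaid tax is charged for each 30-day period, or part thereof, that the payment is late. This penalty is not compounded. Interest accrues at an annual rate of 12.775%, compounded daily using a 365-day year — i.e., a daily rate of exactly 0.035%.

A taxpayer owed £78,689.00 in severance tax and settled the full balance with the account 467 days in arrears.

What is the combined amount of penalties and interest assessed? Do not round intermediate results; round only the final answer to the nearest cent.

Penalty periods: ⌈467/30⌉ = 16; penalty = 16 × 1.5% × £78,689.00 = £18,885.36
Interest: £78,689.00 × ((1 + 0.00035)^467 − 1) = £78,689.00 × 0.17753280… = £13,969.8786…
Penalties + interest = £18,885.3600 + £13,969.8786… = £32,855.24

£32,855.24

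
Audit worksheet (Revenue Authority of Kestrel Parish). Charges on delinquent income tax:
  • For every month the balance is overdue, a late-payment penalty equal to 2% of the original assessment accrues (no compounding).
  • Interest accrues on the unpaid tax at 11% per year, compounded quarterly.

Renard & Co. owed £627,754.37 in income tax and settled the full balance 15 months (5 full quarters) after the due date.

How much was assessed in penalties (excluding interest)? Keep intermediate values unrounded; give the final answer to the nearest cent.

Late-payment penalty = 2% × £627,754.37 × 15 mo = £188,326.31…

£188,326.31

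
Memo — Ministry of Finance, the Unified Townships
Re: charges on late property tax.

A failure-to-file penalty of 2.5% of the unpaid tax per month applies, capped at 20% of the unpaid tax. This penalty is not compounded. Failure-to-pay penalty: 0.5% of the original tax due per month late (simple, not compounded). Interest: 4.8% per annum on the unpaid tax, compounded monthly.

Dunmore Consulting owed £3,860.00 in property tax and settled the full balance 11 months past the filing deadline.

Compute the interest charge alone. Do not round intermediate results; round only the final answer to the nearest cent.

£173.28

Interest (4.8%/yr ÷ 12 = 0.4%/month): £3,860.00 × ((1 + 0.004)^11 − 1) = £173.2779…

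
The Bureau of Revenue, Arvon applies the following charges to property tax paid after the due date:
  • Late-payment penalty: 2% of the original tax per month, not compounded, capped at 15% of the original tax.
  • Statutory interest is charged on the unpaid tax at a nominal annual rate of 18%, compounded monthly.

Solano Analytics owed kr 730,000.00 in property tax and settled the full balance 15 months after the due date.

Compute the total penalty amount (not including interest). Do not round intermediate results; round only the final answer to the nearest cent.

kr 109,500.00

Penalty (uncapped): 15 × 2% × kr 730,000.00 = kr 219,000.00; cap = 15% × kr 730,000.00 = kr 109,500.00 → penalty = kr 109,500.00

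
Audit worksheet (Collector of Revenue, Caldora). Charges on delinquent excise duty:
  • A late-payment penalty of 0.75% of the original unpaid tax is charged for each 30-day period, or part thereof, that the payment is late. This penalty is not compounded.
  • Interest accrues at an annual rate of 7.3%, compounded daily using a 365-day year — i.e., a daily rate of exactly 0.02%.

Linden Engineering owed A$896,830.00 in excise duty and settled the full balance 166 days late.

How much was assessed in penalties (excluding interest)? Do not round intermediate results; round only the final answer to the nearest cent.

A$40,357.35

Penalty periods: ⌈166/30⌉ = 6; penalty = 6 × 0.75% × A$896,830.00 = A$40,357.35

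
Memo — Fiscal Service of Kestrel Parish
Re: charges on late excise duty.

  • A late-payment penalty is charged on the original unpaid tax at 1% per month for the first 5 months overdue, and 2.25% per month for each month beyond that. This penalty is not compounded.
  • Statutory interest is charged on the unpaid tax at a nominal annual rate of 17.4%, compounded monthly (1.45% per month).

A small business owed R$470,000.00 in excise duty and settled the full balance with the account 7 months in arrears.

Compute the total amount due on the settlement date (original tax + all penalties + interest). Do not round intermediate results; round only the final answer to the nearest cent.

R$564,481.05

Penalty, months 1–5: 5 × 1% × R$470,000.00 = R$23,500.00
Penalty, months 6–7: 2 × 2.25% × R$470,000.00 = R$21,150.00
Interest: R$470,000.00 × ((1 + 0.0145)^7 − 1) = R$470,000.00 × 0.1060235… = R$49,831.0509…
Total = R$470,000.00 + R$44,650.0000 + R$49,831.0509… = R$564,481.05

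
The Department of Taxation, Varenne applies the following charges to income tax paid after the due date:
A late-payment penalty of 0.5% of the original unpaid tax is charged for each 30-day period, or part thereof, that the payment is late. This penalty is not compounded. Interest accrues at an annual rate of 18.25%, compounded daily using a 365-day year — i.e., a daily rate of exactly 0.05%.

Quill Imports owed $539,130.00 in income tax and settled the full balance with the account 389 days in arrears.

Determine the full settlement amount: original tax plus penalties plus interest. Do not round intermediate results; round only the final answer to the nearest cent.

$689,894.71

Penalty periods: ⌈389/30⌉ = 13; penalty = 13 × 0.5% × $539,130.00 = $35,043.45
Interest: $539,130.00 × ((1 + 0.0005)^389 − 1) = $539,130.00 × 0.21464444… = $115,721.2564…
Total = $539,130.00 + $35,043.4500 + $115,721.2564… = $689,894.71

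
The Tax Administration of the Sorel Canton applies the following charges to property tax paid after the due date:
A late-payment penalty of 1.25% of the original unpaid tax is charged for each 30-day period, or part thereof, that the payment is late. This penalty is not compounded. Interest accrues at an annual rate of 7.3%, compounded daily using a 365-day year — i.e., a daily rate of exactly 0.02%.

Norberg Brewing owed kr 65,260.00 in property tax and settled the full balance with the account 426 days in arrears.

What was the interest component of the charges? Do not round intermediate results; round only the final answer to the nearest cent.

Interest: kr 65,260.00 × ((1 + 0.0002)^426 − 1) = kr 65,260.00 × 0.08892556… = kr 5,803.2817…

kr 5,803.28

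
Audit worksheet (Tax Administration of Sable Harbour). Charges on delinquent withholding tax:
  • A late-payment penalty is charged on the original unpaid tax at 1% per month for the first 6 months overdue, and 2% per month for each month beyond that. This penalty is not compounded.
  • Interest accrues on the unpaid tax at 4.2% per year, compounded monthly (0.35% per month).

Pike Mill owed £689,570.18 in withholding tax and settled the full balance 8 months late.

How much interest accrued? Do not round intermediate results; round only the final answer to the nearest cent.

Interest: £689,570.18 × ((1 + 0.0035)^8 − 1) = £689,570.18 × 0.0283454… = £19,546.1505…

£19,546.15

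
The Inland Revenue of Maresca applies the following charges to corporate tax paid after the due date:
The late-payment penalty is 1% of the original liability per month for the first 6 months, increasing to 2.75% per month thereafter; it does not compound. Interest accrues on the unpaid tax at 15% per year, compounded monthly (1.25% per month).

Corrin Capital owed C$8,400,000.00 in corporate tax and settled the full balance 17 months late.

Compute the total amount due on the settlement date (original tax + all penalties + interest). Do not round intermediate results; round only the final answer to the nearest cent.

Penalty, months 1–6: 6 × 1% × C$8,400,000.00 = C$504,000.00
Penalty, months 7–17: 11 × 2.75% × C$8,400,000.00 = C$2,541,000.00
Interest: C$8,400,000.00 × ((1 + 0.0125)^17 − 1) = C$8,400,000.00 × 0.2351382… = C$1,975,160.6032…
Total = C$8,400,000.00 + C$3,045,000.0000 + C$1,975,160.6032… = C$13,420,160.60

C$13,420,160.60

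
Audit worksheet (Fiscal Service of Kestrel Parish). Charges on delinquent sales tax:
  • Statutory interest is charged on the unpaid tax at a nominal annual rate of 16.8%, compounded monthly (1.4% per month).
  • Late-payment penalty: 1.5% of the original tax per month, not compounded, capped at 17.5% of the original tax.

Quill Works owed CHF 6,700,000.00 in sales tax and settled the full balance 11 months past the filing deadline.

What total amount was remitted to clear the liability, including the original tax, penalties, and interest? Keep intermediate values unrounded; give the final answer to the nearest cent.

Penalty: 11 × 1.5% × CHF 6,700,000.00 = CHF 1,105,500.00 (below the 17.5% cap of CHF 1,172,500.00)
Interest: CHF 6,700,000.00 × ((1 + 0.014)^11 − 1) = CHF 6,700,000.00 × 0.1652457… = CHF 1,107,146.1181…
Total = CHF 6,700,000.00 + CHF 1,105,500.0000 + CHF 1,107,146.1181… = CHF 8,912,646.12

CHF 8,912,646.12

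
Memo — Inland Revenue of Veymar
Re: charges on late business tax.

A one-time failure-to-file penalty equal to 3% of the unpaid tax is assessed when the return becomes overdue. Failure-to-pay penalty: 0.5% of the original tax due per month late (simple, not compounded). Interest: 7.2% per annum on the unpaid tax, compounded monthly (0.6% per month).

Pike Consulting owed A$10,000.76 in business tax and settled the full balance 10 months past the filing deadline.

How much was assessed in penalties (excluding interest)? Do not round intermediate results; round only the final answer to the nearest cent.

Failure-to-file penalty: 3% × A$10,000.76 = A$300.02…
Failure-to-pay penalty: 10 × 0.5% × A$10,000.76 = A$500.04…
Total penalty = A$300.02… + A$500.04… = A$800.06

A$800.06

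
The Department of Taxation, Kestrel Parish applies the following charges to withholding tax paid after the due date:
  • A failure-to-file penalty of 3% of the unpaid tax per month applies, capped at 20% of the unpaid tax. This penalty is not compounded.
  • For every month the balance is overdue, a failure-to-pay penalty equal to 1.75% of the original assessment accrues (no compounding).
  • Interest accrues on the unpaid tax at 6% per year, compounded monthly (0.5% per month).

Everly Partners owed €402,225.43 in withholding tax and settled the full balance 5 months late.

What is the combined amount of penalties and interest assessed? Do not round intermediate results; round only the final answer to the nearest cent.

Failure-to-file: 5 × 3% × €402,225.43 = €60,333.81… (under the 20% cap)
Failure-to-pay penalty: 5 × 1.75% × €402,225.43 = €35,194.73…
Interest: €402,225.43 × ((1 + 0.005)^5 − 1) = €402,225.43 × 0.0252513… = €10,156.6961…
Penalties + interest = €95,528.5396… + €10,156.6961… = €105,685.24

€105,685.24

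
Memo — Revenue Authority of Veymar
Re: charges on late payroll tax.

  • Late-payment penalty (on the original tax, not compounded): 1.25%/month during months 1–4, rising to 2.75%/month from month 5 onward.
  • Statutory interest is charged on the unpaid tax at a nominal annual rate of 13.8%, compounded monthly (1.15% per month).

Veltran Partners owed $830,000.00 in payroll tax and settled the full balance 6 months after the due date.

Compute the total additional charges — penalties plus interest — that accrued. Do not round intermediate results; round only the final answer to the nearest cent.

Penalty, months 1–4: 4 × 1.25% × $830,000.00 = $41,500.00
Penalty, months 5–6: 2 × 2.75% × $830,000.00 = $45,650.00
Interest: $830,000.00 × ((1 + 0.0115)^6 − 1) = $830,000.00 × 0.0710144… = $58,941.9778…
Penalties + interest = $87,150.0000 + $58,941.9778… = $146,091.98

$146,091.98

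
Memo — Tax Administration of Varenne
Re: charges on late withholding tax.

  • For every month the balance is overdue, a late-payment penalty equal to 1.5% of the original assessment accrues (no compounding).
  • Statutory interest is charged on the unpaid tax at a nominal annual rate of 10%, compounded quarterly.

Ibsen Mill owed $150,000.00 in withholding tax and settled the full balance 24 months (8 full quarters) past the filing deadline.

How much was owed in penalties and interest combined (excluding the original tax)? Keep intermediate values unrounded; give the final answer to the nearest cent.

Late-payment penalty = 1.5% × $150,000.00 × 24 mo = $54,000.00
Interest (10%/yr ÷ 4 = 2.5%/quarter): $150,000.00 × ((1 + 0.025)^8 − 1) = $32,760.4346…
Penalties + interest = $54,000.0000 + $32,760.4346… = $86,760.43

$86,760.43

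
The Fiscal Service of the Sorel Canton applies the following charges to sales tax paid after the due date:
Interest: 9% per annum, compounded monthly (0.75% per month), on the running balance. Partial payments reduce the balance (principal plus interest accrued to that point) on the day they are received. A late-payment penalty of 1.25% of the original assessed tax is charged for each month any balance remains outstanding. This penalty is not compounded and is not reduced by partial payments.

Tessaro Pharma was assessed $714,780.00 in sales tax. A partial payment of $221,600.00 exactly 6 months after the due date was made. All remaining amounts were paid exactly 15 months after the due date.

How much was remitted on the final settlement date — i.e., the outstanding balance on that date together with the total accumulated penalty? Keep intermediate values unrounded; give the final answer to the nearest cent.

Balance at month 6: $714,780.0000 × (1 + 0.0075)^6 = $747,554.2606…
After $221,600.00 payment: $747,554.2606… − $221,600.00 = $525,954.2606…
Balance at month 15: $525,954.2606… × (1 + 0.0075)^9 = $562,540.0803…
Penalty: 15 × 1.25% × $714,780.00 = $134,021.25
Final settlement = outstanding balance + penalty = $562,540.0803… + $134,021.25 = $696,561.33

$696,561.33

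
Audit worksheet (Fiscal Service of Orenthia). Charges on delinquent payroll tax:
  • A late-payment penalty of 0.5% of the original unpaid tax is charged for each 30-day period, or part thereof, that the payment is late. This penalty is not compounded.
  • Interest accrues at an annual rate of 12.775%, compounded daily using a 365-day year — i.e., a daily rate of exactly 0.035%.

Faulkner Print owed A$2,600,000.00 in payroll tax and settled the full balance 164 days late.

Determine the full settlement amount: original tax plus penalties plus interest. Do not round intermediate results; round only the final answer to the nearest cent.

Penalty periods: ⌈164/30⌉ = 6; penalty = 6 × 0.5% × A$2,600,000.00 = A$78,000.00
Interest: A$2,600,000.00 × ((1 + 0.00035)^164 − 1) = A$2,600,000.00 × 0.05906872… = A$153,578.6759…
Total = A$2,600,000.00 + A$78,000.0000 + A$153,578.6759… = A$2,831,578.68

A$2,831,578.68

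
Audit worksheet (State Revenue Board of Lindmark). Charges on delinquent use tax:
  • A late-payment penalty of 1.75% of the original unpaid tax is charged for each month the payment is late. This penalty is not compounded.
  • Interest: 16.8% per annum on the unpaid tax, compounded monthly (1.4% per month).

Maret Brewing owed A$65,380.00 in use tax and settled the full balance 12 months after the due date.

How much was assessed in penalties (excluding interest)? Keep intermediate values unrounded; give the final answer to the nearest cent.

Late-payment penalty: 12 × 1.75% × A$65,380.00 = A$13,729.80

A$13,729.80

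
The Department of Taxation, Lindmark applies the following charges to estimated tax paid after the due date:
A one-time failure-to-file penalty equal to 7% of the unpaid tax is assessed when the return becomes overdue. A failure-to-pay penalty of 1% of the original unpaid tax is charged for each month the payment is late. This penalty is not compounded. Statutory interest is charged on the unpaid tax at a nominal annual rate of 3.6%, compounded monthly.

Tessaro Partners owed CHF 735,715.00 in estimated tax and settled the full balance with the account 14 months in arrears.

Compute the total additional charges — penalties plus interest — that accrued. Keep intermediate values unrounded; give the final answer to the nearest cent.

CHF 186,010.02

Failure-to-file penalty: 7% × CHF 735,715.00 = CHF 51,500.05
Failure-to-pay penalty: 14 × 1% × CHF 735,715.00 = CHF 103,000.10
Interest (3.6%/yr ÷ 12 = 0.3%/month): CHF 735,715.00 × ((1 + 0.003)^14 − 1) = CHF 31,509.8712…
Penalties + interest = CHF 154,500.1500 + CHF 31,509.8712… = CHF 186,010.02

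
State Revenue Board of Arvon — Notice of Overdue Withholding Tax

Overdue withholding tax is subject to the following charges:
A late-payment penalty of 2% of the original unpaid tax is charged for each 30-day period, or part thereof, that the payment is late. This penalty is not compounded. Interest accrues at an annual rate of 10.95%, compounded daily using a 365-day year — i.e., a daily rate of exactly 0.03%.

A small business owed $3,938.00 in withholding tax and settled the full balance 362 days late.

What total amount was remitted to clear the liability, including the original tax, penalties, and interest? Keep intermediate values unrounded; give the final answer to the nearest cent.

Penalty periods: ⌈362/30⌉ = 13; penalty = 13 × 2% × $3,938.00 = $1,023.88
Interest: $3,938.00 × ((1 + 0.0003)^362 − 1) = $3,938.00 × 0.11469822… = $451.6816…
Total = $3,938.00 + $1,023.8800 + $451.6816… = $5,413.56

$5,413.56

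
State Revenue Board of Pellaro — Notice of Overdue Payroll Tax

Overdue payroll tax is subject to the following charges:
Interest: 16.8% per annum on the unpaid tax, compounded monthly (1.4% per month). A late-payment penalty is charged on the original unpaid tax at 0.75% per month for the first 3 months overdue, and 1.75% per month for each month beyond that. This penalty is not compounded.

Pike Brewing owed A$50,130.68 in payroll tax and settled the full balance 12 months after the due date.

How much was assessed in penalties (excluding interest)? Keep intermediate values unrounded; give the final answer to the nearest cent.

Penalty, months 1–3: 3 × 0.75% × A$50,130.68 = A$1,127.94…
Penalty, months 4–12: 9 × 1.75% × A$50,130.68 = A$7,895.58…
Total penalty = A$1,127.94… + A$7,895.58… = A$9,023.52

A$9,023.52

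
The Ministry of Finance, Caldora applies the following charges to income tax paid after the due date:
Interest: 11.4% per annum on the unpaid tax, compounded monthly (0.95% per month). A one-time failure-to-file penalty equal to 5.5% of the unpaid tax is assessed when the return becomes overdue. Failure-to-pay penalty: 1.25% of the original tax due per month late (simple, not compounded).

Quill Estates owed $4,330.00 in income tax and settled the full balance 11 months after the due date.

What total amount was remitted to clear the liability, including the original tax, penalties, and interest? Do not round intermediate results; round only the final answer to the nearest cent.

Failure-to-file penalty: 5.5% × $4,330.00 = $238.15
Failure-to-pay penalty = 1.25% × $4,330.00 × 11 mo = $595.38…
Interest: $4,330.00 × ((1 + 0.0095)^11 − 1) = $4,330.00 × 0.1096079… = $474.6024…
Total = $4,330.00 + $833.5250 + $474.6024… = $5,638.13

$5,638.13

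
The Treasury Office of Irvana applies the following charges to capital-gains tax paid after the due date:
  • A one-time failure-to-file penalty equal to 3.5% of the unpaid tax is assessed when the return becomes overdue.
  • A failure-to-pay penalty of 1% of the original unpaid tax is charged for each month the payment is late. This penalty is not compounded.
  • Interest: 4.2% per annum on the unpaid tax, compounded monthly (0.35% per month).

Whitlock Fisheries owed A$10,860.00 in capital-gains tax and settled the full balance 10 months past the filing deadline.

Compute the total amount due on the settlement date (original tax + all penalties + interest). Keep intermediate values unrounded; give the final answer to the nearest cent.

A$12,712.24

Failure-to-file penalty: 3.5% × A$10,860.00 = A$380.10
Failure-to-pay penalty: 10 × 1% × A$10,860.00 = A$1,086.00
Interest: A$10,860.00 × ((1 + 0.0035)^10 − 1) = A$10,860.00 × 0.0355564… = A$386.1428…
Total = A$10,860.00 + A$1,466.1000 + A$386.1428… = A$12,712.24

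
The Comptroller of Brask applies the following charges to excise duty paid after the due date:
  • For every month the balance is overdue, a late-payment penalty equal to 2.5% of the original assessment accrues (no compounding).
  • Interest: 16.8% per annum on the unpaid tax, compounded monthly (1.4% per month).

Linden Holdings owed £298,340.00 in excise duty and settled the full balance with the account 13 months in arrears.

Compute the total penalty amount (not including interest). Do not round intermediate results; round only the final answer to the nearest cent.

£96,960.50

Late-payment penalty = 2.5% × £298,340.00 × 13 mo = £96,960.50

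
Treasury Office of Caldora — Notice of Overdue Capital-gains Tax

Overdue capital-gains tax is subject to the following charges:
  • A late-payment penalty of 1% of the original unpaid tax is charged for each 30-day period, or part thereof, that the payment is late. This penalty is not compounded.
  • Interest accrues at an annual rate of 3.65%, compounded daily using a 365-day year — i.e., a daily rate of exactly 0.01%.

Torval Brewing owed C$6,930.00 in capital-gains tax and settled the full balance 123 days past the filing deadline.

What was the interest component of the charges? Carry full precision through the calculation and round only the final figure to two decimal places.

C$85.76

Interest: C$6,930.00 × ((1 + 0.0001)^123 − 1) = C$6,930.00 × 0.01237533… = C$85.7611…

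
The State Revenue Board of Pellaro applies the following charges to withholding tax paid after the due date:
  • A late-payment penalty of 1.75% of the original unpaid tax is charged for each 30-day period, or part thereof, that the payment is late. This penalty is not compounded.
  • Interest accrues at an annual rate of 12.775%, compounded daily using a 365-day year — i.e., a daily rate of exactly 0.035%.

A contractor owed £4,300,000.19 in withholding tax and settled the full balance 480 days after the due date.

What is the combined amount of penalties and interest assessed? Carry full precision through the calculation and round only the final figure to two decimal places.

£1,990,478.00

Penalty periods: ⌈480/30⌉ = 16; penalty = 16 × 1.75% × £4,300,000.19 = £1,204,000.05…
Interest: £4,300,000.19 × ((1 + 0.00035)^480 − 1) = £4,300,000.19 × 0.18290184… = £786,477.9508…
Penalties + interest = £1,204,000.0532 + £786,477.9508… = £1,990,478.00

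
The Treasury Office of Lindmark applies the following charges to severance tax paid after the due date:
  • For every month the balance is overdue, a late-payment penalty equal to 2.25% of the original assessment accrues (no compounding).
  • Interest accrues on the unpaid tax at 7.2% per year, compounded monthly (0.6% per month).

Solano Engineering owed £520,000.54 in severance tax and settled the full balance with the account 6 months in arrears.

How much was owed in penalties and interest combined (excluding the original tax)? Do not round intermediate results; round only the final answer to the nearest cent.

£89,203.15

Late-payment penalty = 2.25% × £520,000.54 × 6 mo = £70,200.07…
Interest: £520,000.54 × ((1 + 0.006)^6 − 1) = £520,000.54 × 0.0365443… = £19,003.0763…
Penalties + interest = £70,200.0729 + £19,003.0763… = £89,203.15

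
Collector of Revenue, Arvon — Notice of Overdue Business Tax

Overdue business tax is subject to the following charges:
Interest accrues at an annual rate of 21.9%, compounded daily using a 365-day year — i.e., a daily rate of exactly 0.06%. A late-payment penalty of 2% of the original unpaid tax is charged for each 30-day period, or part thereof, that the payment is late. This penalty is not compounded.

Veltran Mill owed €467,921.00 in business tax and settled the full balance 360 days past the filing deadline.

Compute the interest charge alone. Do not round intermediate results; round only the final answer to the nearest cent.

Interest: €467,921.00 × ((1 + 0.0006)^360 − 1) = €467,921.00 × 0.24102199… = €112,779.2507…

€112,779.25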